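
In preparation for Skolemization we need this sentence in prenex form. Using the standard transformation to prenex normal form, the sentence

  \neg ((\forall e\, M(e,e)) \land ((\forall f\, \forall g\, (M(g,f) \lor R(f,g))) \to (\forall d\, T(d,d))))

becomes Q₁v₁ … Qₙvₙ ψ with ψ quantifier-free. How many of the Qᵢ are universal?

2

Rewrite implications/biconditionals: A → B as ¬A ∨ B.
  \neg ((\forall e\, M(e,e)) \land (\neg (\forall f\, \forall g\, (M(g,f) \lor R(f,g))) \lor (\forall d\, T(d,d))))
Push ¬ through the quantifiers and connectives to reach negation normal form:
  (\exists e\, \neg M(e,e)) \lor (\forall f\, \forall g\, (M(g,f) \lor R(f,g))) \land (\exists d\, \neg T(d,d))
Pull the quantifiers to the front (each side's bound variable is not free in the other side):
  \exists e\, \forall f\, \forall g\, \exists d\, (\neg M(e,e) \lor (M(g,f) \lor R(f,g)) \land \neg T(d,d))
The prefix is \exists e \forall f \forall g \exists d: 2 universal, 2 existential.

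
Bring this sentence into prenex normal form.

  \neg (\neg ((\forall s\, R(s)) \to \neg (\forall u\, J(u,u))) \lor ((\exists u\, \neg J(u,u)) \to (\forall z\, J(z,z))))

\exists s\, \exists u\, \exists y\, \exists z\, ((\neg R(s) \lor \neg J(u,u)) \land \neg J(y,y) \land \neg J(z,z))

Rewrite implications/biconditionals: A → B as ¬A ∨ B.
  \neg (\neg (\neg (\forall s\, R(s)) \lor \neg (\forall u\, J(u,u))) \lor \neg (\exists u\, \neg J(u,u)) \lor (\forall z\, J(z,z)))
Move each ¬ inward, flipping quantifiers it crosses:
  ((\exists s\, \neg R(s)) \lor (\exists u\, \neg J(u,u))) \land (\exists u\, \neg J(u,u)) \land (\exists z\, \neg J(z,z))
Standardize variables apart so no two quantifiers bind the same name: u↦y.
  ((\exists s\, \neg R(s)) \lor (\exists u\, \neg J(u,u))) \land (\exists y\, \neg J(y,y)) \land (\exists z\, \neg J(z,z))
Pull the quantifiers to the front (each side's bound variable is not free in the other side):
  \exists s\, \exists u\, \exists y\, \exists z\, ((\neg R(s) \lor \neg J(u,u)) \land \neg J(y,y) \land \neg J(z,z))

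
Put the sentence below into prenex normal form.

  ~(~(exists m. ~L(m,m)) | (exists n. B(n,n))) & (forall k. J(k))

exists m. forall n. forall k. (~L(m,m) & ~B(n,n) & J(k))

Push ¬ through the quantifiers and connectives to reach negation normal form:
  (exists m. ~L(m,m)) & (forall n. ~B(n,n)) & (forall k. J(k))
All bound variables are already distinct, so no renaming is needed.
Extract every quantifier outward, since the variables are now distinct and don't occur free across branches:
  exists m. forall n. forall k. (~L(m,m) & ~B(n,n) & J(k))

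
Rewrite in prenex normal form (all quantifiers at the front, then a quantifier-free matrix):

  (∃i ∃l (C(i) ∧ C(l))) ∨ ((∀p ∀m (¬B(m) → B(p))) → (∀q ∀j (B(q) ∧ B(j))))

∃i ∃l ∃p ∃m ∀q ∀j (C(i) ∧ C(l) ∨ ¬B(m) ∧ ¬B(p) ∨ B(q) ∧ B(j))

First replace A → B with ¬A ∨ B.
  (∃i ∃l (C(i) ∧ C(l))) ∨ ¬(∀p ∀m (¬¬B(m) ∨ B(p))) ∨ (∀q ∀j (B(q) ∧ B(j)))
Push ¬ through the quantifiers and connectives to reach negation normal form:
  (∃i ∃l (C(i) ∧ C(l))) ∨ (∃p ∃m (¬B(m) ∧ ¬B(p))) ∨ (∀q ∀j (B(q) ∧ B(j)))
All bound variables are already distinct, so no renaming is needed.
Finally move all quantifiers to the prefix:
  ∃i ∃l ∃p ∃m ∀q ∀j (C(i) ∧ C(l) ∨ ¬B(m) ∧ ¬B(p) ∨ B(q) ∧ B(j))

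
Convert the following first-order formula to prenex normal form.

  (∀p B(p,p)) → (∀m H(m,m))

Rewrite implications/biconditionals: A → B as ¬A ∨ B.
  ¬(∀p B(p,p)) ∨ (∀m H(m,m))
Drive negations inward (¬∀x A ≡ ∃x ¬A, ¬∃x A ≡ ∀x ¬A, De Morgan for ∧/∨):
  (∃p ¬B(p,p)) ∨ (∀m H(m,m))
Finally move all quantifiers to the prefix:
  ∃p ∀m (¬B(p,p) ∨ H(m,m))

∃p ∀m (¬B(p,p) ∨ H(m,m))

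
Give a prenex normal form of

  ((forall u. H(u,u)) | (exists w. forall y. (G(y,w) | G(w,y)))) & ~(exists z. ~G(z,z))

forall u. exists w. forall y. forall z. ((H(u,u) | G(y,w) | G(w,y)) & G(z,z))

Drive negations inward (¬∀x A ≡ ∃x ¬A, ¬∃x A ≡ ∀x ¬A, De Morgan for ∧/∨):
  ((forall u. H(u,u)) | (exists w. forall y. (G(y,w) | G(w,y)))) & (forall z. G(z,z))
All bound variables are already distinct, so no renaming is needed.
Extract every quantifier outward, since the variables are now distinct and don't occur free across branches:
  forall u. exists w. forall y. forall z. ((H(u,u) | G(y,w) | G(w,y)) & G(z,z))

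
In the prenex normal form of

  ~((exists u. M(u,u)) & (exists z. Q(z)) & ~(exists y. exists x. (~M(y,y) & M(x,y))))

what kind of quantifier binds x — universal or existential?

Move each ¬ inward, flipping quantifiers it crosses:
  (forall u. ~M(u,u)) | (forall z. ~Q(z)) | (exists y. exists x. (~M(y,y) & M(x,y)))
Finally move all quantifiers to the prefix:
  forall u. forall z. exists y. exists x. (~M(u,u) | ~Q(z) | ~M(y,y) & M(x,y))
The quantifier exists x sits under an even number of negations, so it remains existential.

existential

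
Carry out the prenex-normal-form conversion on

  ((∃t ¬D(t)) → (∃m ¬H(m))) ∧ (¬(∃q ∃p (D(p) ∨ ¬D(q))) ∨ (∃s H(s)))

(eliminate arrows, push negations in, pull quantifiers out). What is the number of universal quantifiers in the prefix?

Eliminate → and ↔ using ¬ and ∨.
  (¬(∃t ¬D(t)) ∨ (∃m ¬H(m))) ∧ (¬(∃q ∃p (D(p) ∨ ¬D(q))) ∨ (∃s H(s)))
Push ¬ through the quantifiers and connectives to reach negation normal form:
  ((∀t D(t)) ∨ (∃m ¬H(m))) ∧ ((∀q ∀p (¬D(p) ∧ D(q))) ∨ (∃s H(s)))
Extract every quantifier outward, since the variables are now distinct and don't occur free across branches:
  ∀t ∃m ∀q ∀p ∃s ((D(t) ∨ ¬H(m)) ∧ (¬D(p) ∧ D(q) ∨ H(s)))
The prefix is ∀t ∃m ∀q ∀p ∃s: 3 universal, 2 existential.

3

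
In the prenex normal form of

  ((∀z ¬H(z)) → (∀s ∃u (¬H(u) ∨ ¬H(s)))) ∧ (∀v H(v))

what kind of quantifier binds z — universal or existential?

First replace A → B with ¬A ∨ B.
  (¬(∀z ¬H(z)) ∨ (∀s ∃u (¬H(u) ∨ ¬H(s)))) ∧ (∀v H(v))
Move each ¬ inward, flipping quantifiers it crosses:
  ((∃z H(z)) ∨ (∀s ∃u (¬H(u) ∨ ¬H(s)))) ∧ (∀v H(v))
All bound variables are already distinct, so no renaming is needed.
Extract every quantifier outward, since the variables are now distinct and don't occur free across branches:
  ∃z ∀s ∃u ∀v ((H(z) ∨ ¬H(u) ∨ ¬H(s)) ∧ H(v))
The quantifier ∀z sits under an odd number of negations (counting the antecedent side of each →), so it flips to ∃z.

existential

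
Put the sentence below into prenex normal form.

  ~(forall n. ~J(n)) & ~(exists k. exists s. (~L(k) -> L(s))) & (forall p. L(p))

exists n. forall k. forall s. forall p. (J(n) & ~L(k) & ~L(s) & L(p))

Eliminate → and ↔ using ¬ and ∨.
  ~(forall n. ~J(n)) & ~(exists k. exists s. (~~L(k) | L(s))) & (forall p. L(p))
Push ¬ through the quantifiers and connectives to reach negation normal form:
  (exists n. J(n)) & (forall k. forall s. (~L(k) & ~L(s))) & (forall p. L(p))
All bound variables are already distinct, so no renaming is needed.
Extract every quantifier outward, since the variables are now distinct and don't occur free across branches:
  exists n. forall k. forall s. forall p. (J(n) & ~L(k) & ~L(s) & L(p))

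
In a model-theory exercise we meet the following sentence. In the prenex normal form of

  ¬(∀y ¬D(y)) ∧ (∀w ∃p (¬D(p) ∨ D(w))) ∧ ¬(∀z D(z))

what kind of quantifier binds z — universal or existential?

Push ¬ through the quantifiers and connectives to reach negation normal form:
  (∃y D(y)) ∧ (∀w ∃p (¬D(p) ∨ D(w))) ∧ (∃z ¬D(z))
Finally move all quantifiers to the prefix:
  ∃y ∀w ∃p ∃z (D(y) ∧ (¬D(p) ∨ D(w)) ∧ ¬D(z))
The quantifier ∀z sits under an odd number of negations, so it flips to ∃z.

existential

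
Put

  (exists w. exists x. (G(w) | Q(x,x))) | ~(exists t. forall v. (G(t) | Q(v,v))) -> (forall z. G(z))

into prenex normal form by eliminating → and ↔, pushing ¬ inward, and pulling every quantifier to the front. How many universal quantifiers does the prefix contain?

4

Rewrite implications/biconditionals: A → B as ¬A ∨ B.
  ~((exists w. exists x. (G(w) | Q(x,x))) | ~(exists t. forall v. (G(t) | Q(v,v)))) | (forall z. G(z))
Move each ¬ inward, flipping quantifiers it crosses:
  (forall w. forall x. (~G(w) & ~Q(x,x))) & (exists t. forall v. (G(t) | Q(v,v))) | (forall z. G(z))
All bound variables are already distinct, so no renaming is needed.
Extract every quantifier outward, since the variables are now distinct and don't occur free across branches:
  forall w. forall x. exists t. forall v. forall z. (~G(w) & ~Q(x,x) & (G(t) | Q(v,v)) | G(z))
The prefix is forall w forall x exists t forall v forall z: 4 universal, 1 existential.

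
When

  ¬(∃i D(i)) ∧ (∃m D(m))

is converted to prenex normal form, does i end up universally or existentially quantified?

Push ¬ through the quantifiers and connectives to reach negation normal form:
  (∀i ¬D(i)) ∧ (∃m D(m))
All bound variables are already distinct, so no renaming is needed.
Extract every quantifier outward, since the variables are now distinct and don't occur free across branches:
  ∀i ∃m (¬D(i) ∧ D(m))
The quantifier ∃i sits under an odd number of negations, so it flips to ∀i.

universal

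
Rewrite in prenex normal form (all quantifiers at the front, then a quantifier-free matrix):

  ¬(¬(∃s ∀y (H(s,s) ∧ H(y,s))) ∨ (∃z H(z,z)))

∃s ∀y ∀z (H(s,s) ∧ H(y,s) ∧ ¬H(z,z))

Move each ¬ inward, flipping quantifiers it crosses:
  (∃s ∀y (H(s,s) ∧ H(y,s))) ∧ (∀z ¬H(z,z))
All bound variables are already distinct, so no renaming is needed.
Extract every quantifier outward, since the variables are now distinct and don't occur free across branches:
  ∃s ∀y ∀z (H(s,s) ∧ H(y,s) ∧ ¬H(z,z))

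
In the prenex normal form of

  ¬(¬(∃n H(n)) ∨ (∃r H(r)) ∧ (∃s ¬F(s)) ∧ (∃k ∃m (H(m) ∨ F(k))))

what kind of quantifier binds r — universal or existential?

Push ¬ through the quantifiers and connectives to reach negation normal form:
  (∃n H(n)) ∧ ((∀r ¬H(r)) ∨ (∀s F(s)) ∨ (∀k ∀m (¬H(m) ∧ ¬F(k))))
Pull the quantifiers to the front (each side's bound variable is not free in the other side):
  ∃n ∀r ∀s ∀k ∀m (H(n) ∧ (¬H(r) ∨ F(s) ∨ ¬H(m) ∧ ¬F(k)))
The quantifier ∃r sits under an odd number of negations, so it flips to ∀r.

universal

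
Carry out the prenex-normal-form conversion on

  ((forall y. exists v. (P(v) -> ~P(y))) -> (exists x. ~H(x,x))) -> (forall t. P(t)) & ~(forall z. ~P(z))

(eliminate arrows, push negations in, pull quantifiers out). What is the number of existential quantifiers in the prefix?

2

First replace A → B with ¬A ∨ B.
  ~(~(forall y. exists v. (~P(v) | ~P(y))) | (exists x. ~H(x,x))) | (forall t. P(t)) & ~(forall z. ~P(z))
Drive negations inward (¬∀x A ≡ ∃x ¬A, ¬∃x A ≡ ∀x ¬A, De Morgan for ∧/∨):
  (forall y. exists v. (~P(v) | ~P(y))) & (forall x. H(x,x)) | (forall t. P(t)) & (exists z. P(z))
All bound variables are already distinct, so no renaming is needed.
Pull the quantifiers to the front (each side's bound variable is not free in the other side):
  forall y. exists v. forall x. forall t. exists z. ((~P(v) | ~P(y)) & H(x,x) | P(t) & P(z))
The prefix is forall y exists v forall x forall t exists z: 3 universal, 2 existential.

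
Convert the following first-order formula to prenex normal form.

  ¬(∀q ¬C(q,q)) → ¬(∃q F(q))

First replace A → B with ¬A ∨ B.
  ¬¬(∀q ¬C(q,q)) ∨ ¬(∃q F(q))
Push ¬ through the quantifiers and connectives to reach negation normal form:
  (∀q ¬C(q,q)) ∨ (∀q ¬F(q))
Rename bound variables to avoid capture: q↦r.
  (∀q ¬C(q,q)) ∨ (∀r ¬F(r))
Pull the quantifiers to the front (each side's bound variable is not free in the other side):
  ∀q ∀r (¬C(q,q) ∨ ¬F(r))

∀q ∀r (¬C(q,q) ∨ ¬F(r))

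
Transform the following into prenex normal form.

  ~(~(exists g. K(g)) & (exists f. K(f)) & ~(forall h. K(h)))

Move each ¬ inward, flipping quantifiers it crosses:
  (exists g. K(g)) | (forall f. ~K(f)) | (forall h. K(h))
All bound variables are already distinct, so no renaming is needed.
Finally move all quantifiers to the prefix:
  exists g. forall f. forall h. (K(g) | ~K(f) | K(h))

exists g. forall f. forall h. (K(g) | ~K(f) | K(h))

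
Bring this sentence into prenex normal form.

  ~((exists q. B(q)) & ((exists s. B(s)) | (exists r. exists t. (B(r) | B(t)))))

Move each ¬ inward, flipping quantifiers it crosses:
  (forall q. ~B(q)) | (forall s. ~B(s)) & (forall r. forall t. (~B(r) & ~B(t)))
All bound variables are already distinct, so no renaming is needed.
Pull the quantifiers to the front (each side's bound variable is not free in the other side):
  forall q. forall s. forall r. forall t. (~B(q) | ~B(s) & ~B(r) & ~B(t))

forall q. forall s. forall r. forall t. (~B(q) | ~B(s) & ~B(r) & ~B(t))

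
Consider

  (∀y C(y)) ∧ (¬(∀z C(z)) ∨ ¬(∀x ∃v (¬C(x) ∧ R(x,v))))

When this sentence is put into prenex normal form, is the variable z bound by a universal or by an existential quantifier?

Drive negations inward (¬∀x A ≡ ∃x ¬A, ¬∃x A ≡ ∀x ¬A, De Morgan for ∧/∨):
  (∀y C(y)) ∧ ((∃z ¬C(z)) ∨ (∃x ∀v (C(x) ∨ ¬R(x,v))))
Extract every quantifier outward, since the variables are now distinct and don't occur free across branches:
  ∀y ∃z ∃x ∀v (C(y) ∧ (¬C(z) ∨ C(x) ∨ ¬R(x,v)))
The quantifier ∀z sits under an odd number of negations, so it flips to ∃z.

existential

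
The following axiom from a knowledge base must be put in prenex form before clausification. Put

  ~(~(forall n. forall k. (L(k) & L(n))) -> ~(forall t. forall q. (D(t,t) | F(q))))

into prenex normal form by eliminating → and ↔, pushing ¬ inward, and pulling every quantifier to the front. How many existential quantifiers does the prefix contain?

2

Rewrite implications/biconditionals: A → B as ¬A ∨ B.
  ~(~~(forall n. forall k. (L(k) & L(n))) | ~(forall t. forall q. (D(t,t) | F(q))))
Drive negations inward (¬∀x A ≡ ∃x ¬A, ¬∃x A ≡ ∀x ¬A, De Morgan for ∧/∨):
  (exists n. exists k. (~L(k) | ~L(n))) & (forall t. forall q. (D(t,t) | F(q)))
All bound variables are already distinct, so no renaming is needed.
Pull the quantifiers to the front (each side's bound variable is not free in the other side):
  exists n. exists k. forall t. forall q. ((~L(k) | ~L(n)) & (D(t,t) | F(q)))
The prefix is exists n exists k forall t forall q: 2 universal, 2 existential.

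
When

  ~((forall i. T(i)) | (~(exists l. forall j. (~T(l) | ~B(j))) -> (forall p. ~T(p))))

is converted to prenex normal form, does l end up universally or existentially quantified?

First replace A → B with ¬A ∨ B.
  ~((forall i. T(i)) | ~~(exists l. forall j. (~T(l) | ~B(j))) | (forall p. ~T(p)))
Drive negations inward (¬∀x A ≡ ∃x ¬A, ¬∃x A ≡ ∀x ¬A, De Morgan for ∧/∨):
  (exists i. ~T(i)) & (forall l. exists j. (T(l) & B(j))) & (exists p. T(p))
Pull the quantifiers to the front (each side's bound variable is not free in the other side):
  exists i. forall l. exists j. exists p. (~T(i) & T(l) & B(j) & T(p))
The quantifier exists l sits under an odd number of negations (counting the antecedent side of each →), so it flips to forall l.

universal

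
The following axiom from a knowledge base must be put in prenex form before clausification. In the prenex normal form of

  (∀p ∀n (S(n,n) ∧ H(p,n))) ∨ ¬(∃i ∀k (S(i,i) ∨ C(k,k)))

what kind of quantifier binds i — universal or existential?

Drive negations inward (¬∀x A ≡ ∃x ¬A, ¬∃x A ≡ ∀x ¬A, De Morgan for ∧/∨):
  (∀p ∀n (S(n,n) ∧ H(p,n))) ∨ (∀i ∃k (¬S(i,i) ∧ ¬C(k,k)))
All bound variables are already distinct, so no renaming is needed.
Finally move all quantifiers to the prefix:
  ∀p ∀n ∀i ∃k (S(n,n) ∧ H(p,n) ∨ ¬S(i,i) ∧ ¬C(k,k))
The quantifier ∃i sits under an odd number of negations, so it flips to ∀i.

universal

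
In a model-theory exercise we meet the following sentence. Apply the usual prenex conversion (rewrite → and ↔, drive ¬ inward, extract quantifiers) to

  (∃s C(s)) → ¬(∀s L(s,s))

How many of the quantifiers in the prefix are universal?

1

First replace A → B with ¬A ∨ B.
  ¬(∃s C(s)) ∨ ¬(∀s L(s,s))
Move each ¬ inward, flipping quantifiers it crosses:
  (∀s ¬C(s)) ∨ (∃s ¬L(s,s))
Give each quantifier a distinct variable: s↦u1.
  (∀s ¬C(s)) ∨ (∃u1 ¬L(u1,u1))
Pull the quantifiers to the front (each side's bound variable is not free in the other side):
  ∀s ∃u1 (¬C(s) ∨ ¬L(u1,u1))
The prefix is ∀s ∃u1: 1 universal, 1 existential.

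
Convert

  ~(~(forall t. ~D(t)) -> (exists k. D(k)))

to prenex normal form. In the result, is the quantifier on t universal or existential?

Eliminate → and ↔ using ¬ and ∨.
  ~(~~(forall t. ~D(t)) | (exists k. D(k)))
Drive negations inward (¬∀x A ≡ ∃x ¬A, ¬∃x A ≡ ∀x ¬A, De Morgan for ∧/∨):
  (exists t. D(t)) & (forall k. ~D(k))
All bound variables are already distinct, so no renaming is needed.
Finally move all quantifiers to the prefix:
  exists t. forall k. (D(t) & ~D(k))
The quantifier forall t sits under an odd number of negations (counting the antecedent side of each →), so it flips to exists t.

existential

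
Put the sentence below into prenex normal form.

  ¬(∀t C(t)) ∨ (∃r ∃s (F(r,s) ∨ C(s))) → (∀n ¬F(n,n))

First replace A → B with ¬A ∨ B.
  ¬(¬(∀t C(t)) ∨ (∃r ∃s (F(r,s) ∨ C(s)))) ∨ (∀n ¬F(n,n))
Drive negations inward (¬∀x A ≡ ∃x ¬A, ¬∃x A ≡ ∀x ¬A, De Morgan for ∧/∨):
  (∀t C(t)) ∧ (∀r ∀s (¬F(r,s) ∧ ¬C(s))) ∨ (∀n ¬F(n,n))
Pull the quantifiers to the front (each side's bound variable is not free in the other side):
  ∀t ∀r ∀s ∀n (C(t) ∧ ¬F(r,s) ∧ ¬C(s) ∨ ¬F(n,n))

∀t ∀r ∀s ∀n (C(t) ∧ ¬F(r,s) ∧ ¬C(s) ∨ ¬F(n,n))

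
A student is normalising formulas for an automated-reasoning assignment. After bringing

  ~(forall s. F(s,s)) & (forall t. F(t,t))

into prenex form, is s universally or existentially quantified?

Push ¬ through the quantifiers and connectives to reach negation normal form:
  (exists s. ~F(s,s)) & (forall t. F(t,t))
Finally move all quantifiers to the prefix:
  exists s. forall t. (~F(s,s) & F(t,t))
The quantifier forall s sits under an odd number of negations, so it flips to exists s.

existential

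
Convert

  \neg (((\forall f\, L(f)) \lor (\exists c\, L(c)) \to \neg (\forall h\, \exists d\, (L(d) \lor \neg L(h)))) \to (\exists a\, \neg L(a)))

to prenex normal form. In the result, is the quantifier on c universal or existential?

Eliminate → and ↔ using ¬ and ∨.
  \neg (\neg (\neg ((\forall f\, L(f)) \lor (\exists c\, L(c))) \lor \neg (\forall h\, \exists d\, (L(d) \lor \neg L(h)))) \lor (\exists a\, \neg L(a)))
Push ¬ through the quantifiers and connectives to reach negation normal form:
  ((\exists f\, \neg L(f)) \land (\forall c\, \neg L(c)) \lor (\exists h\, \forall d\, (\neg L(d) \land L(h)))) \land (\forall a\, L(a))
All bound variables are already distinct, so no renaming is needed.
Extract every quantifier outward, since the variables are now distinct and don't occur free across branches:
  \exists f\, \forall c\, \exists h\, \forall d\, \forall a\, ((\neg L(f) \land \neg L(c) \lor \neg L(d) \land L(h)) \land L(a))
The quantifier \exists c sits under an odd number of negations (counting the antecedent side of each →), so it flips to \forall c.

universal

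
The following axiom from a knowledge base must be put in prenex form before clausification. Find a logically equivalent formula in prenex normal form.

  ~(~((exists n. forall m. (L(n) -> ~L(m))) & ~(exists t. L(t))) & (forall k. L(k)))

First replace A → B with ¬A ∨ B.
  ~(~((exists n. forall m. (~L(n) | ~L(m))) & ~(exists t. L(t))) & (forall k. L(k)))
Move each ¬ inward, flipping quantifiers it crosses:
  (exists n. forall m. (~L(n) | ~L(m))) & (forall t. ~L(t)) | (exists k. ~L(k))
Pull the quantifiers to the front (each side's bound variable is not free in the other side):
  exists n. forall m. forall t. exists k. ((~L(n) | ~L(m)) & ~L(t) | ~L(k))

exists n. forall m. forall t. exists k. ((~L(n) | ~L(m)) & ~L(t) | ~L(k))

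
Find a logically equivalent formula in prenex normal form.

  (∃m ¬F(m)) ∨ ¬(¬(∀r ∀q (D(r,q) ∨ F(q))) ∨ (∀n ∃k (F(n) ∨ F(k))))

Move each ¬ inward, flipping quantifiers it crosses:
  (∃m ¬F(m)) ∨ (∀r ∀q (D(r,q) ∨ F(q))) ∧ (∃n ∀k (¬F(n) ∧ ¬F(k)))
All bound variables are already distinct, so no renaming is needed.
Finally move all quantifiers to the prefix:
  ∃m ∀r ∀q ∃n ∀k (¬F(m) ∨ (D(r,q) ∨ F(q)) ∧ ¬F(n) ∧ ¬F(k))

∃m ∀r ∀q ∃n ∀k (¬F(m) ∨ (D(r,q) ∨ F(q)) ∧ ¬F(n) ∧ ¬F(k))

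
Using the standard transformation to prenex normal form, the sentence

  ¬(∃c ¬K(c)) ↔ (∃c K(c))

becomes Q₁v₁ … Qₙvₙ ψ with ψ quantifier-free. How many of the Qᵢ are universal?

2

Eliminate → and ↔ using ¬ and ∨; A ↔ B as (¬A ∨ B) ∧ (¬B ∨ A).
  (¬¬(∃c ¬K(c)) ∨ (∃c K(c))) ∧ (¬(∃c K(c)) ∨ ¬(∃c ¬K(c)))
Drive negations inward (¬∀x A ≡ ∃x ¬A, ¬∃x A ≡ ∀x ¬A, De Morgan for ∧/∨):
  ((∃c ¬K(c)) ∨ (∃c K(c))) ∧ ((∀c ¬K(c)) ∨ (∀c K(c)))
Rename bound variables to avoid capture: c↦a, c↦y, c↦w1.
  ((∃c ¬K(c)) ∨ (∃a K(a))) ∧ ((∀y ¬K(y)) ∨ (∀w1 K(w1)))
Pull the quantifiers to the front (each side's bound variable is not free in the other side):
  ∃c ∃a ∀y ∀w1 ((¬K(c) ∨ K(a)) ∧ (¬K(y) ∨ K(w1)))
The prefix is ∃c ∃a ∀y ∀w1: 2 universal, 2 existential.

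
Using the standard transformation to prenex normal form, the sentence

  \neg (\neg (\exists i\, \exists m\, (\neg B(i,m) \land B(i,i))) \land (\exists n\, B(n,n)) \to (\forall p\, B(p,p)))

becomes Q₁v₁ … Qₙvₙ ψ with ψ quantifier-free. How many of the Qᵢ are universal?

Eliminate → and ↔ using ¬ and ∨.
  \neg (\neg (\neg (\exists i\, \exists m\, (\neg B(i,m) \land B(i,i))) \land (\exists n\, B(n,n))) \lor (\forall p\, B(p,p)))
Move each ¬ inward, flipping quantifiers it crosses:
  (\forall i\, \forall m\, (B(i,m) \lor \neg B(i,i))) \land (\exists n\, B(n,n)) \land (\exists p\, \neg B(p,p))
All bound variables are already distinct, so no renaming is needed.
Finally move all quantifiers to the prefix:
  \forall i\, \forall m\, \exists n\, \exists p\, ((B(i,m) \lor \neg B(i,i)) \land B(n,n) \land \neg B(p,p))
The prefix is \forall i \forall m \exists n \exists p: 2 universal, 2 existential.

2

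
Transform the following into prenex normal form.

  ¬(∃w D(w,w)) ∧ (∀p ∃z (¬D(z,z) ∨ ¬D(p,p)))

Push ¬ through the quantifiers and connectives to reach negation normal form:
  (∀w ¬D(w,w)) ∧ (∀p ∃z (¬D(z,z) ∨ ¬D(p,p)))
Finally move all quantifiers to the prefix:
  ∀w ∀p ∃z (¬D(w,w) ∧ (¬D(z,z) ∨ ¬D(p,p)))

∀w ∀p ∃z (¬D(w,w) ∧ (¬D(z,z) ∨ ¬D(p,p)))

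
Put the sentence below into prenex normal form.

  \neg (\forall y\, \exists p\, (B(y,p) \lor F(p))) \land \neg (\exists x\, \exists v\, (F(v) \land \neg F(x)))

Drive negations inward (¬∀x A ≡ ∃x ¬A, ¬∃x A ≡ ∀x ¬A, De Morgan for ∧/∨):
  (\exists y\, \forall p\, (\neg B(y,p) \land \neg F(p))) \land (\forall x\, \forall v\, (\neg F(v) \lor F(x)))
All bound variables are already distinct, so no renaming is needed.
Extract every quantifier outward, since the variables are now distinct and don't occur free across branches:
  \exists y\, \forall p\, \forall x\, \forall v\, (\neg B(y,p) \land \neg F(p) \land (\neg F(v) \lor F(x)))

\exists y\, \forall p\, \forall x\, \forall v\, (\neg B(y,p) \land \neg F(p) \land (\neg F(v) \lor F(x)))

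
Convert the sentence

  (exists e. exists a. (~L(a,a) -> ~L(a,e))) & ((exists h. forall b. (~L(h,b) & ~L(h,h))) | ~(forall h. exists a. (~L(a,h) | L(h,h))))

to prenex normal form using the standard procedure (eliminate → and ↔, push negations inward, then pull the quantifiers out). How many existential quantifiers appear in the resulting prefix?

4

Eliminate → and ↔ using ¬ and ∨.
  (exists e. exists a. (~~L(a,a) | ~L(a,e))) & ((exists h. forall b. (~L(h,b) & ~L(h,h))) | ~(forall h. exists a. (~L(a,h) | L(h,h))))
Push ¬ through the quantifiers and connectives to reach negation normal form:
  (exists e. exists a. (L(a,a) | ~L(a,e))) & ((exists h. forall b. (~L(h,b) & ~L(h,h))) | (exists h. forall a. (L(a,h) & ~L(h,h))))
Rename bound variables to avoid capture: h↦p, a↦v1.
  (exists e. exists a. (L(a,a) | ~L(a,e))) & ((exists h. forall b. (~L(h,b) & ~L(h,h))) | (exists p. forall v1. (L(v1,p) & ~L(p,p))))
Pull the quantifiers to the front (each side's bound variable is not free in the other side):
  exists e. exists a. exists h. forall b. exists p. forall v1. ((L(a,a) | ~L(a,e)) & (~L(h,b) & ~L(h,h) | L(v1,p) & ~L(p,p)))
The prefix is exists e exists a exists h forall b exists p forall v1: 2 universal, 4 existential.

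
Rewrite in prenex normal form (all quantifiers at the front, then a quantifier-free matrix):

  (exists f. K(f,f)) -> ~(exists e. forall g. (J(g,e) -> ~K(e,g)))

Eliminate → and ↔ using ¬ and ∨.
  ~(exists f. K(f,f)) | ~(exists e. forall g. (~J(g,e) | ~K(e,g)))
Move each ¬ inward, flipping quantifiers it crosses:
  (forall f. ~K(f,f)) | (forall e. exists g. (J(g,e) & K(e,g)))
Pull the quantifiers to the front (each side's bound variable is not free in the other side):
  forall f. forall e. exists g. (~K(f,f) | J(g,e) & K(e,g))

forall f. forall e. exists g. (~K(f,f) | J(g,e) & K(e,g))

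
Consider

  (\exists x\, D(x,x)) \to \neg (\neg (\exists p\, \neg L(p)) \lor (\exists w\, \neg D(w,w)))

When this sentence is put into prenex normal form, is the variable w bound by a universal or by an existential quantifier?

Rewrite implications/biconditionals: A → B as ¬A ∨ B.
  \neg (\exists x\, D(x,x)) \lor \neg (\neg (\exists p\, \neg L(p)) \lor (\exists w\, \neg D(w,w)))
Drive negations inward (¬∀x A ≡ ∃x ¬A, ¬∃x A ≡ ∀x ¬A, De Morgan for ∧/∨):
  (\forall x\, \neg D(x,x)) \lor (\exists p\, \neg L(p)) \land (\forall w\, D(w,w))
All bound variables are already distinct, so no renaming is needed.
Finally move all quantifiers to the prefix:
  \forall x\, \exists p\, \forall w\, (\neg D(x,x) \lor \neg L(p) \land D(w,w))
The quantifier \exists w sits under an odd number of negations (counting the antecedent side of each →), so it flips to \forall w.

universal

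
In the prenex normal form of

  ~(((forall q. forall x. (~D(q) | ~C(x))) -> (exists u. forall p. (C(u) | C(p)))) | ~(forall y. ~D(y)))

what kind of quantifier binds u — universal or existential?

Rewrite implications/biconditionals: A → B as ¬A ∨ B.
  ~(~(forall q. forall x. (~D(q) | ~C(x))) | (exists u. forall p. (C(u) | C(p))) | ~(forall y. ~D(y)))
Push ¬ through the quantifiers and connectives to reach negation normal form:
  (forall q. forall x. (~D(q) | ~C(x))) & (forall u. exists p. (~C(u) & ~C(p))) & (forall y. ~D(y))
All bound variables are already distinct, so no renaming is needed.
Extract every quantifier outward, since the variables are now distinct and don't occur free across branches:
  forall q. forall x. forall u. exists p. forall y. ((~D(q) | ~C(x)) & ~C(u) & ~C(p) & ~D(y))
The quantifier exists u sits under an odd number of negations (counting the antecedent side of each →), so it flips to forall u.

universal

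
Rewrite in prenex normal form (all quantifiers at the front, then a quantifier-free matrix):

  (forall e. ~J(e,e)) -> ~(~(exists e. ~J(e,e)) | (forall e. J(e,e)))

exists e. exists y. exists r. (J(e,e) | ~J(y,y) & ~J(r,r))

Rewrite implications/biconditionals: A → B as ¬A ∨ B.
  ~(forall e. ~J(e,e)) | ~(~(exists e. ~J(e,e)) | (forall e. J(e,e)))
Push ¬ through the quantifiers and connectives to reach negation normal form:
  (exists e. J(e,e)) | (exists e. ~J(e,e)) & (exists e. ~J(e,e))
Rename bound variables to avoid capture: e↦y, e↦r.
  (exists e. J(e,e)) | (exists y. ~J(y,y)) & (exists r. ~J(r,r))
Finally move all quantifiers to the prefix:
  exists e. exists y. exists r. (J(e,e) | ~J(y,y) & ~J(r,r))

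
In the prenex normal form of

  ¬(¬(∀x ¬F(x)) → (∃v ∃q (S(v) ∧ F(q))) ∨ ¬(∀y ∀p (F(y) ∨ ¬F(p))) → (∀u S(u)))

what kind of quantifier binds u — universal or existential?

Rewrite implications/biconditionals: A → B as ¬A ∨ B.
  ¬(¬¬(∀x ¬F(x)) ∨ ¬((∃v ∃q (S(v) ∧ F(q))) ∨ ¬(∀y ∀p (F(y) ∨ ¬F(p)))) ∨ (∀u S(u)))
Push ¬ through the quantifiers and connectives to reach negation normal form:
  (∃x F(x)) ∧ ((∃v ∃q (S(v) ∧ F(q))) ∨ (∃y ∃p (¬F(y) ∧ F(p)))) ∧ (∃u ¬S(u))
All bound variables are already distinct, so no renaming is needed.
Pull the quantifiers to the front (each side's bound variable is not free in the other side):
  ∃x ∃v ∃q ∃y ∃p ∃u (F(x) ∧ (S(v) ∧ F(q) ∨ ¬F(y) ∧ F(p)) ∧ ¬S(u))
The quantifier ∀u sits under an odd number of negations (counting the antecedent side of each →), so it flips to ∃u.

existential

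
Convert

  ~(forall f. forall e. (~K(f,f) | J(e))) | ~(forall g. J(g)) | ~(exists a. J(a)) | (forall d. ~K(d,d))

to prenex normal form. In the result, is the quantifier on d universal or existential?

Push ¬ through the quantifiers and connectives to reach negation normal form:
  (exists f. exists e. (K(f,f) & ~J(e))) | (exists g. ~J(g)) | (forall a. ~J(a)) | (forall d. ~K(d,d))
Extract every quantifier outward, since the variables are now distinct and don't occur free across branches:
  exists f. exists e. exists g. forall a. forall d. (K(f,f) & ~J(e) | ~J(g) | ~J(a) | ~K(d,d))
The quantifier forall d sits under an even number of negations, so it remains universal.

universal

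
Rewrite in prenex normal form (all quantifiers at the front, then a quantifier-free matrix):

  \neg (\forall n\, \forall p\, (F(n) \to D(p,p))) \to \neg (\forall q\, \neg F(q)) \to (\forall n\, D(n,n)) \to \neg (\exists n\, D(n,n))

\forall n\, \forall p\, \forall q\, \exists w\, \forall a\, (\neg F(n) \lor D(p,p) \lor \neg F(q) \lor \neg D(w,w) \lor \neg D(a,a))

First replace A → B with ¬A ∨ B.
  \neg \neg (\forall n\, \forall p\, (\neg F(n) \lor D(p,p))) \lor \neg \neg (\forall q\, \neg F(q)) \lor \neg (\forall n\, D(n,n)) \lor \neg (\exists n\, D(n,n))
Push ¬ through the quantifiers and connectives to reach negation normal form:
  (\forall n\, \forall p\, (\neg F(n) \lor D(p,p))) \lor (\forall q\, \neg F(q)) \lor (\exists n\, \neg D(n,n)) \lor (\forall n\, \neg D(n,n))
Standardize variables apart so no two quantifiers bind the same name: n↦w, n↦a.
  (\forall n\, \forall p\, (\neg F(n) \lor D(p,p))) \lor (\forall q\, \neg F(q)) \lor (\exists w\, \neg D(w,w)) \lor (\forall a\, \neg D(a,a))
Extract every quantifier outward, since the variables are now distinct and don't occur free across branches:
  \forall n\, \forall p\, \forall q\, \exists w\, \forall a\, (\neg F(n) \lor D(p,p) \lor \neg F(q) \lor \neg D(w,w) \lor \neg D(a,a))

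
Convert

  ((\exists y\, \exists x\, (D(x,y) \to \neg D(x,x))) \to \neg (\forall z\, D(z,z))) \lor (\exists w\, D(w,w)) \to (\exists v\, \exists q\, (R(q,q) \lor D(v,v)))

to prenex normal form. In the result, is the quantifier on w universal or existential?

universal

Eliminate → and ↔ using ¬ and ∨.
  \neg (\neg (\exists y\, \exists x\, (\neg D(x,y) \lor \neg D(x,x))) \lor \neg (\forall z\, D(z,z)) \lor (\exists w\, D(w,w))) \lor (\exists v\, \exists q\, (R(q,q) \lor D(v,v)))
Push ¬ through the quantifiers and connectives to reach negation normal form:
  (\exists y\, \exists x\, (\neg D(x,y) \lor \neg D(x,x))) \land (\forall z\, D(z,z)) \land (\forall w\, \neg D(w,w)) \lor (\exists v\, \exists q\, (R(q,q) \lor D(v,v)))
All bound variables are already distinct, so no renaming is needed.
Extract every quantifier outward, since the variables are now distinct and don't occur free across branches:
  \exists y\, \exists x\, \forall z\, \forall w\, \exists v\, \exists q\, ((\neg D(x,y) \lor \neg D(x,x)) \land D(z,z) \land \neg D(w,w) \lor R(q,q) \lor D(v,v))
The quantifier \exists w sits under an odd number of negations (counting the antecedent side of each →), so it flips to \forall w.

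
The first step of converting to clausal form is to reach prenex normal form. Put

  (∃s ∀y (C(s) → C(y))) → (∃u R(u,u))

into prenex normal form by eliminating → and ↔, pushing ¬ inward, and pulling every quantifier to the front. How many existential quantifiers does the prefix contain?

Rewrite implications/biconditionals: A → B as ¬A ∨ B.
  ¬(∃s ∀y (¬C(s) ∨ C(y))) ∨ (∃u R(u,u))
Push ¬ through the quantifiers and connectives to reach negation normal form:
  (∀s ∃y (C(s) ∧ ¬C(y))) ∨ (∃u R(u,u))
Pull the quantifiers to the front (each side's bound variable is not free in the other side):
  ∀s ∃y ∃u (C(s) ∧ ¬C(y) ∨ R(u,u))
The prefix is ∀s ∃y ∃u: 1 universal, 2 existential.

2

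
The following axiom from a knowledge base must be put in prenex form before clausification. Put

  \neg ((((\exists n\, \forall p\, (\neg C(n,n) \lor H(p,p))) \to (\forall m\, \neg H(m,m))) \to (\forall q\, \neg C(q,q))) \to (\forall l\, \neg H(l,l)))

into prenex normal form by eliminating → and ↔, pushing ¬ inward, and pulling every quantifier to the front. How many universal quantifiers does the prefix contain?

2

Rewrite implications/biconditionals: A → B as ¬A ∨ B.
  \neg (\neg (\neg (\neg (\exists n\, \forall p\, (\neg C(n,n) \lor H(p,p))) \lor (\forall m\, \neg H(m,m))) \lor (\forall q\, \neg C(q,q))) \lor (\forall l\, \neg H(l,l)))
Move each ¬ inward, flipping quantifiers it crosses:
  ((\exists n\, \forall p\, (\neg C(n,n) \lor H(p,p))) \land (\exists m\, H(m,m)) \lor (\forall q\, \neg C(q,q))) \land (\exists l\, H(l,l))
Pull the quantifiers to the front (each side's bound variable is not free in the other side):
  \exists n\, \forall p\, \exists m\, \forall q\, \exists l\, (((\neg C(n,n) \lor H(p,p)) \land H(m,m) \lor \neg C(q,q)) \land H(l,l))
The prefix is \exists n \forall p \exists m \forall q \exists l: 2 universal, 3 existential.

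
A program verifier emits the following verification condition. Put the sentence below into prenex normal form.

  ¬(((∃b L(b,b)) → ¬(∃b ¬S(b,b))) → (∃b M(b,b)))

First replace A → B with ¬A ∨ B.
  ¬(¬(¬(∃b L(b,b)) ∨ ¬(∃b ¬S(b,b))) ∨ (∃b M(b,b)))
Move each ¬ inward, flipping quantifiers it crosses:
  ((∀b ¬L(b,b)) ∨ (∀b S(b,b))) ∧ (∀b ¬M(b,b))
Give each quantifier a distinct variable: b↦t, b↦z1.
  ((∀b ¬L(b,b)) ∨ (∀t S(t,t))) ∧ (∀z1 ¬M(z1,z1))
Extract every quantifier outward, since the variables are now distinct and don't occur free across branches:
  ∀b ∀t ∀z1 ((¬L(b,b) ∨ S(t,t)) ∧ ¬M(z1,z1))

∀b ∀t ∀z1 ((¬L(b,b) ∨ S(t,t)) ∧ ¬M(z1,z1))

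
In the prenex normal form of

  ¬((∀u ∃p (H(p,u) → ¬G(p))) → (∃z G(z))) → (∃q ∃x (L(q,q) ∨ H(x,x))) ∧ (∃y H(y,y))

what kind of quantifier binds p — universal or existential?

Rewrite implications/biconditionals: A → B as ¬A ∨ B.
  ¬¬(¬(∀u ∃p (¬H(p,u) ∨ ¬G(p))) ∨ (∃z G(z))) ∨ (∃q ∃x (L(q,q) ∨ H(x,x))) ∧ (∃y H(y,y))
Push ¬ through the quantifiers and connectives to reach negation normal form:
  (∃u ∀p (H(p,u) ∧ G(p))) ∨ (∃z G(z)) ∨ (∃q ∃x (L(q,q) ∨ H(x,x))) ∧ (∃y H(y,y))
Pull the quantifiers to the front (each side's bound variable is not free in the other side):
  ∃u ∀p ∃z ∃q ∃x ∃y (H(p,u) ∧ G(p) ∨ G(z) ∨ (L(q,q) ∨ H(x,x)) ∧ H(y,y))
The quantifier ∃p sits under an odd number of negations (counting the antecedent side of each →), so it flips to ∀p.

universal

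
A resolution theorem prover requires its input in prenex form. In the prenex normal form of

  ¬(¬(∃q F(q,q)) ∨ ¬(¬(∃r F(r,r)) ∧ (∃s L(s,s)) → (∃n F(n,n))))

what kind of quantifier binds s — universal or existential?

universal

First replace A → B with ¬A ∨ B.
  ¬(¬(∃q F(q,q)) ∨ ¬(¬(¬(∃r F(r,r)) ∧ (∃s L(s,s))) ∨ (∃n F(n,n))))
Push ¬ through the quantifiers and connectives to reach negation normal form:
  (∃q F(q,q)) ∧ ((∃r F(r,r)) ∨ (∀s ¬L(s,s)) ∨ (∃n F(n,n)))
All bound variables are already distinct, so no renaming is needed.
Pull the quantifiers to the front (each side's bound variable is not free in the other side):
  ∃q ∃r ∀s ∃n (F(q,q) ∧ (F(r,r) ∨ ¬L(s,s) ∨ F(n,n)))
The quantifier ∃s sits under an odd number of negations (counting the antecedent side of each →), so it flips to ∀s.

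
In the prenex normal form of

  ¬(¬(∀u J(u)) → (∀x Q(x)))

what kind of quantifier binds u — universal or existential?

Rewrite implications/biconditionals: A → B as ¬A ∨ B.
  ¬(¬¬(∀u J(u)) ∨ (∀x Q(x)))
Move each ¬ inward, flipping quantifiers it crosses:
  (∃u ¬J(u)) ∧ (∃x ¬Q(x))
Extract every quantifier outward, since the variables are now distinct and don't occur free across branches:
  ∃u ∃x (¬J(u) ∧ ¬Q(x))
The quantifier ∀u sits under an odd number of negations (counting the antecedent side of each →), so it flips to ∃u.

existential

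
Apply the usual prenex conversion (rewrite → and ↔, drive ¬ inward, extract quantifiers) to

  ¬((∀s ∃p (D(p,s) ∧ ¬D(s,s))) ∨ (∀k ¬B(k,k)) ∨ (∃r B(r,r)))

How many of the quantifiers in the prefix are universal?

2

Drive negations inward (¬∀x A ≡ ∃x ¬A, ¬∃x A ≡ ∀x ¬A, De Morgan for ∧/∨):
  (∃s ∀p (¬D(p,s) ∨ D(s,s))) ∧ (∃k B(k,k)) ∧ (∀r ¬B(r,r))
Finally move all quantifiers to the prefix:
  ∃s ∀p ∃k ∀r ((¬D(p,s) ∨ D(s,s)) ∧ B(k,k) ∧ ¬B(r,r))
The prefix is ∃s ∀p ∃k ∀r: 2 universal, 2 existential.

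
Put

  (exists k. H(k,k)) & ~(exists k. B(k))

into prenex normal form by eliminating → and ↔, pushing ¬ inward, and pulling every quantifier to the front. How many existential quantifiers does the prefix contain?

1

Drive negations inward (¬∀x A ≡ ∃x ¬A, ¬∃x A ≡ ∀x ¬A, De Morgan for ∧/∨):
  (exists k. H(k,k)) & (forall k. ~B(k))
Standardize variables apart so no two quantifiers bind the same name: k↦z.
  (exists k. H(k,k)) & (forall z. ~B(z))
Extract every quantifier outward, since the variables are now distinct and don't occur free across branches:
  exists k. forall z. (H(k,k) & ~B(z))
The prefix is exists k forall z: 1 universal, 1 existential.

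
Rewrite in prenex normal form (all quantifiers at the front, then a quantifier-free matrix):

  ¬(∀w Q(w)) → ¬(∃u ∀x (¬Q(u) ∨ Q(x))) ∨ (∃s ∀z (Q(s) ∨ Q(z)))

Eliminate → and ↔ using ¬ and ∨.
  ¬¬(∀w Q(w)) ∨ ¬(∃u ∀x (¬Q(u) ∨ Q(x))) ∨ (∃s ∀z (Q(s) ∨ Q(z)))
Move each ¬ inward, flipping quantifiers it crosses:
  (∀w Q(w)) ∨ (∀u ∃x (Q(u) ∧ ¬Q(x))) ∨ (∃s ∀z (Q(s) ∨ Q(z)))
Finally move all quantifiers to the prefix:
  ∀w ∀u ∃x ∃s ∀z (Q(w) ∨ Q(u) ∧ ¬Q(x) ∨ Q(s) ∨ Q(z))

∀w ∀u ∃x ∃s ∀z (Q(w) ∨ Q(u) ∧ ¬Q(x) ∨ Q(s) ∨ Q(z))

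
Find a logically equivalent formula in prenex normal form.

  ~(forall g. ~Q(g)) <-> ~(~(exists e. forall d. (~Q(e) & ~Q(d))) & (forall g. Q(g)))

Rewrite implications/biconditionals: A → B as ¬A ∨ B; A ↔ B as (¬A ∨ B) ∧ (¬B ∨ A).
  (~~(forall g. ~Q(g)) | ~(~(exists e. forall d. (~Q(e) & ~Q(d))) & (forall g. Q(g)))) & (~~(~(exists e. forall d. (~Q(e) & ~Q(d))) & (forall g. Q(g))) | ~(forall g. ~Q(g)))
Push ¬ through the quantifiers and connectives to reach negation normal form:
  ((forall g. ~Q(g)) | (exists e. forall d. (~Q(e) & ~Q(d))) | (exists g. ~Q(g))) & ((forall e. exists d. (Q(e) | Q(d))) & (forall g. Q(g)) | (exists g. Q(g)))
Rename bound variables to avoid capture: g↦w1, e↦v, d↦b, g↦x, g↦z.
  ((forall g. ~Q(g)) | (exists e. forall d. (~Q(e) & ~Q(d))) | (exists w1. ~Q(w1))) & ((forall v. exists b. (Q(v) | Q(b))) & (forall x. Q(x)) | (exists z. Q(z)))
Finally move all quantifiers to the prefix:
  forall g. exists e. forall d. exists w1. forall v. exists b. forall x. exists z. ((~Q(g) | ~Q(e) & ~Q(d) | ~Q(w1)) & ((Q(v) | Q(b)) & Q(x) | Q(z)))

forall g. exists e. forall d. exists w1. forall v. exists b. forall x. exists z. ((~Q(g) | ~Q(e) & ~Q(d) | ~Q(w1)) & ((Q(v) | Q(b)) & Q(x) | Q(z)))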